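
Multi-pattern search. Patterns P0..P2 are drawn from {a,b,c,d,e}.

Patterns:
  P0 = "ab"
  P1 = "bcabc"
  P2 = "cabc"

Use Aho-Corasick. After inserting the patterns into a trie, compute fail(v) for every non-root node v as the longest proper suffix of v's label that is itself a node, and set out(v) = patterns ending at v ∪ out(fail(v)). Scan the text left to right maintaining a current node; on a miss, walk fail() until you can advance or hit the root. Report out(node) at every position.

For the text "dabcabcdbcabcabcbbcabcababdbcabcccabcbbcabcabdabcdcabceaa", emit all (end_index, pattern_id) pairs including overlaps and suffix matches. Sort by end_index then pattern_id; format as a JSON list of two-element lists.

Build automaton:
Trie (insert patterns):
  n0 'ε': a→1 b→3 c→8
  n1 'a': b→2
  n2 'ab': ·  [P0 ends]
  n3 'b': c→4
  n4 'bc': a→5
  n5 'bca': b→6
  n6 'bcab': c→7
  n7 'bcabc': ·  [P1 ends]
  n8 'c': a→9
  n9 'ca': b→10
  n10 'cab': c→11
  n11 'cabc': ·  [P2 ends]

Failure links (BFS by depth):
  n1('a'): parent n0 fail=0; on 'a' 0 → fail=0;  out ∅∪∅=∅
  n3('b'): parent n0 fail=0; on 'b' 0 → fail=0;  out ∅∪∅=∅
  n8('c'): parent n0 fail=0; on 'c' 0 → fail=0;  out ∅∪∅=∅
  n2('ab'): parent n1 fail=0; on 'b' 0 → fail=3;  out {0}∪∅={0}
  n4('bc'): parent n3 fail=0; on 'c' 0 → fail=8;  out ∅∪∅=∅
  n9('ca'): parent n8 fail=0; on 'a' 0 → fail=1;  out ∅∪∅=∅
  n5('bca'): parent n4 fail=8; on 'a' 8 → fail=9;  out ∅∪∅=∅
  n10('cab'): parent n9 fail=1; on 'b' 1 → fail=2;  out ∅∪{0}={0}
  n6('bcab'): parent n5 fail=9; on 'b' 9 → fail=10;  out ∅∪{0}={0}
  n11('cabc'): parent n10 fail=2; on 'c' 2→3 → fail=4;  out {2}∪∅={2}
  n7('bcabc'): parent n6 fail=10; on 'c' 10 → fail=11;  out {1}∪{2}={1,2}

Scan:
pos 0 'd': at 0
pos 1 'a': at 1
pos 2 'b': at 2  → match P0@[1:2]
pos 3 'c': at 4 (via fail)
pos 4 'a': at 5
pos 5 'b': at 6  → match P0@[4:5]
pos 6 'c': at 7  → match P1@[2:6],P2@[3:6]
pos 7 'd': at 0 (via fail)
pos 8 'b': at 3
pos 9 'c': at 4
pos 10 'a': at 5
pos 11 'b': at 6  → match P0@[10:11]
pos 12 'c': at 7  → match P1@[8:12],P2@[9:12]
pos 13 'a': at 5 (via fail)
pos 14 'b': at 6  → match P0@[13:14]
pos 15 'c': at 7  → match P1@[11:15],P2@[12:15]
pos 16 'b': at 3 (via fail)
pos 17 'b': at 3 (via fail)
pos 18 'c': at 4
pos 19 'a': at 5
pos 20 'b': at 6  → match P0@[19:20]
pos 21 'c': at 7  → match P1@[17:21],P2@[18:21]
pos 22 'a': at 5 (via fail)
pos 23 'b': at 6  → match P0@[22:23]
pos 24 'a': at 1 (via fail)
pos 25 'b': at 2  → match P0@[24:25]
pos 26 'd': at 0 (via fail)
pos 27 'b': at 3
pos 28 'c': at 4
pos 29 'a': at 5
pos 30 'b': at 6  → match P0@[29:30]
pos 31 'c': at 7  → match P1@[27:31],P2@[28:31]
pos 32 'c': at 8 (via fail)
pos 33 'c': at 8 (via fail)
pos 34 'a': at 9
pos 35 'b': at 10  → match P0@[34:35]
pos 36 'c': at 11  → match P2@[33:36]
pos 37 'b': at 3 (via fail)
pos 38 'b': at 3 (via fail)
pos 39 'c': at 4
pos 40 'a': at 5
pos 41 'b': at 6  → match P0@[40:41]
pos 42 'c': at 7  → match P1@[38:42],P2@[39:42]
pos 43 'a': at 5 (via fail)
pos 44 'b': at 6  → match P0@[43:44]
pos 45 'd': at 0 (via fail)
pos 46 'a': at 1
pos 47 'b': at 2  → match P0@[46:47]
pos 48 'c': at 4 (via fail)
pos 49 'd': at 0 (via fail)
pos 50 'c': at 8
pos 51 'a': at 9
pos 52 'b': at 10  → match P0@[51:52]
pos 53 'c': at 11  → match P2@[50:53]
pos 54 'e': at 0 (via fail)
pos 55 'a': at 1
pos 56 'a': at 1 (via fail)

All matches (sorted): [[2,0],[5,0],[6,1],[6,2],[11,0],[12,1],[12,2],[14,0],[15,1],[15,2],[20,0],[21,1],[21,2],[23,0],[25,0],[30,0],[31,1],[31,2],[35,0],[36,2],[41,0],[42,1],[42,2],[44,0],[47,0],[52,0],[53,2]]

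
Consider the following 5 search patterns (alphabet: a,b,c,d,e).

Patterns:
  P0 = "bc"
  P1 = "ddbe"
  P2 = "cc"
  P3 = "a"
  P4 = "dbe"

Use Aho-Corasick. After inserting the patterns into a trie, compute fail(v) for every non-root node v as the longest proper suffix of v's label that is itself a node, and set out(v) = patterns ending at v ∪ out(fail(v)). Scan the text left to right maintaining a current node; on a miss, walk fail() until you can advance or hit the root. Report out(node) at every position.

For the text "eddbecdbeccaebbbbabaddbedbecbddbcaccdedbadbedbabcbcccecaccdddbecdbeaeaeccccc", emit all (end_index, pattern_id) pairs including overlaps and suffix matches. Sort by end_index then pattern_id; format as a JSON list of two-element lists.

Construct AC machine:
Trie (insert patterns):
  0='ε' goto a→9 b→1 c→7 d→3
  1='b' goto c→2
  2='bc' goto ·  ←P0
  3='d' goto b→10 d→4
  4='dd' goto b→5
  5='ddb' goto e→6
  6='ddbe' goto ·  ←P1
  7='c' goto c→8
  8='cc' goto ·  ←P2
  9='a' goto ·  ←P3
  10='db' goto e→11
  11='dbe' goto ·  ←P4

BFS fail/out derivation:
  n1('b'): parent n0 fail=0; on 'b' 0 → fail=0;  out ∅∪∅=∅
  n3('d'): parent n0 fail=0; on 'd' 0 → fail=0;  out ∅∪∅=∅
  n7('c'): parent n0 fail=0; on 'c' 0 → fail=0;  out ∅∪∅=∅
  n9('a'): parent n0 fail=0; on 'a' 0 → fail=0;  out {3}∪∅={3}
  n2('bc'): parent n1 fail=0; on 'c' 0 → fail=7;  out {0}∪∅={0}
  n4('dd'): parent n3 fail=0; on 'd' 0 → fail=3;  out ∅∪∅=∅
  n8('cc'): parent n7 fail=0; on 'c' 0 → fail=7;  out {2}∪∅={2}
  n10('db'): parent n3 fail=0; on 'b' 0 → fail=1;  out ∅∪∅=∅
  n5('ddb'): parent n4 fail=3; on 'b' 3 → fail=10;  out ∅∪∅=∅
  n11('dbe'): parent n10 fail=1; on 'e' 1→0 → fail=0;  out {4}∪∅={4}
  n6('ddbe'): parent n5 fail=10; on 'e' 10 → fail=11;  out {1}∪{4}={1,4}

Run:
[0] read 'e'  n0⇒n0
[1] read 'd'  n0⇒n3
[2] read 'd'  n3⇒n4
[3] read 'b'  n4⇒n5
[4] read 'e'  n5⇒n6  emit P1@[1:4],P4@[2:4]
[5] read 'c'  n6⇒n7 (via fail)
[6] read 'd'  n7⇒n3 (via fail)
[7] read 'b'  n3⇒n10
[8] read 'e'  n10⇒n11  emit P4@[6:8]
[9] read 'c'  n11⇒n7 (via fail)
[10] read 'c'  n7⇒n8  emit P2@[9:10]
[11] read 'a'  n8⇒n9 (via fail)  emit P3@[11:11]
[12] read 'e'  n9⇒n0 (via fail)
[13] read 'b'  n0⇒n1
[14] read 'b'  n1⇒n1 (via fail)
[15] read 'b'  n1⇒n1 (via fail)
[16] read 'b'  n1⇒n1 (via fail)
[17] read 'a'  n1⇒n9 (via fail)  emit P3@[17:17]
[18] read 'b'  n9⇒n1 (via fail)
[19] read 'a'  n1⇒n9 (via fail)  emit P3@[19:19]
[20] read 'd'  n9⇒n3 (via fail)
[21] read 'd'  n3⇒n4
[22] read 'b'  n4⇒n5
[23] read 'e'  n5⇒n6  emit P1@[20:23],P4@[21:23]
[24] read 'd'  n6⇒n3 (via fail)
[25] read 'b'  n3⇒n10
[26] read 'e'  n10⇒n11  emit P4@[24:26]
[27] read 'c'  n11⇒n7 (via fail)
[28] read 'b'  n7⇒n1 (via fail)
[29] read 'd'  n1⇒n3 (via fail)
[30] read 'd'  n3⇒n4
[31] read 'b'  n4⇒n5
[32] read 'c'  n5⇒n2 (via fail)  emit P0@[31:32]
[33] read 'a'  n2⇒n9 (via fail)  emit P3@[33:33]
[34] read 'c'  n9⇒n7 (via fail)
[35] read 'c'  n7⇒n8  emit P2@[34:35]
[36] read 'd'  n8⇒n3 (via fail)
[37] read 'e'  n3⇒n0 (via fail)
[38] read 'd'  n0⇒n3
[39] read 'b'  n3⇒n10
[40] read 'a'  n10⇒n9 (via fail)  emit P3@[40:40]
[41] read 'd'  n9⇒n3 (via fail)
[42] read 'b'  n3⇒n10
[43] read 'e'  n10⇒n11  emit P4@[41:43]
[44] read 'd'  n11⇒n3 (via fail)
[45] read 'b'  n3⇒n10
[46] read 'a'  n10⇒n9 (via fail)  emit P3@[46:46]
[47] read 'b'  n9⇒n1 (via fail)
[48] read 'c'  n1⇒n2  emit P0@[47:48]
[49] read 'b'  n2⇒n1 (via fail)
[50] read 'c'  n1⇒n2  emit P0@[49:50]
[51] read 'c'  n2⇒n8 (via fail)  emit P2@[50:51]
[52] read 'c'  n8⇒n8 (via fail)  emit P2@[51:52]
[53] read 'e'  n8⇒n0 (via fail)
[54] read 'c'  n0⇒n7
[55] read 'a'  n7⇒n9 (via fail)  emit P3@[55:55]
[56] read 'c'  n9⇒n7 (via fail)
[57] read 'c'  n7⇒n8  emit P2@[56:57]
[58] read 'd'  n8⇒n3 (via fail)
[59] read 'd'  n3⇒n4
[60] read 'd'  n4⇒n4 (via fail)
[61] read 'b'  n4⇒n5
[62] read 'e'  n5⇒n6  emit P1@[59:62],P4@[60:62]
[63] read 'c'  n6⇒n7 (via fail)
[64] read 'd'  n7⇒n3 (via fail)
[65] read 'b'  n3⇒n10
[66] read 'e'  n10⇒n11  emit P4@[64:66]
[67] read 'a'  n11⇒n9 (via fail)  emit P3@[67:67]
[68] read 'e'  n9⇒n0 (via fail)
[69] read 'a'  n0⇒n9  emit P3@[69:69]
[70] read 'e'  n9⇒n0 (via fail)
[71] read 'c'  n0⇒n7
[72] read 'c'  n7⇒n8  emit P2@[71:72]
[73] read 'c'  n8⇒n8 (via fail)  emit P2@[72:73]
[74] read 'c'  n8⇒n8 (via fail)  emit P2@[73:74]
[75] read 'c'  n8⇒n8 (via fail)  emit P2@[74:75]

Result: [[4,1],[4,4],[8,4],[10,2],[11,3],[17,3],[19,3],[23,1],[23,4],[26,4],[32,0],[33,3],[35,2],[40,3],[43,4],[46,3],[48,0],[50,0],[51,2],[52,2],[55,3],[57,2],[62,1],[62,4],[66,4],[67,3],[69,3],[72,2],[73,2],[74,2],[75,2]]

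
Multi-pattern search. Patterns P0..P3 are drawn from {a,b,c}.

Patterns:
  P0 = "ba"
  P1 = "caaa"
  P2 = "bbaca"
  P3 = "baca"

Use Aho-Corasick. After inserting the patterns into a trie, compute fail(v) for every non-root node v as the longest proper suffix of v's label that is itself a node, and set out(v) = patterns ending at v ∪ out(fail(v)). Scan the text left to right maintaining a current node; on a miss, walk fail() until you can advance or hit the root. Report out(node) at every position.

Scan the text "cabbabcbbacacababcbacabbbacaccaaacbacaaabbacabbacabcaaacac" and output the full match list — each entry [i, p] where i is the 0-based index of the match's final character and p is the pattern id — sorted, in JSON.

Build automaton:
Trie nodes:
  n0 'ε': b→1 c→3
  n1 'b': a→2 b→7
  n2 'ba': c→11  ←P0
  n3 'c': a→4
  n4 'ca': a→5
  n5 'caa': a→6
  n6 'caaa': ·  ←P1
  n7 'bb': a→8
  n8 'bba': c→9
  n9 'bbac': a→10
  n10 'bbaca': ·  ←P2
  n11 'bac': a→12
  n12 'baca': ·  ←P3

BFS fail/out derivation:
  n1('b'): parent n0 fail=0; on 'b' 0 → fail=0;  out ∅∪∅=∅
  n3('c'): parent n0 fail=0; on 'c' 0 → fail=0;  out ∅∪∅=∅
  n2('ba'): parent n1 fail=0; on 'a' 0 → fail=0;  out {0}∪∅={0}
  n4('ca'): parent n3 fail=0; on 'a' 0 → fail=0;  out ∅∪∅=∅
  n7('bb'): parent n1 fail=0; on 'b' 0 → fail=1;  out ∅∪∅=∅
  n5('caa'): parent n4 fail=0; on 'a' 0 → fail=0;  out ∅∪∅=∅
  n8('bba'): parent n7 fail=1; on 'a' 1 → fail=2;  out ∅∪{0}={0}
  n11('bac'): parent n2 fail=0; on 'c' 0 → fail=3;  out ∅∪∅=∅
  n6('caaa'): parent n5 fail=0; on 'a' 0 → fail=0;  out {1}∪∅={1}
  n9('bbac'): parent n8 fail=2; on 'c' 2 → fail=11;  out ∅∪∅=∅
  n12('baca'): parent n11 fail=3; on 'a' 3 → fail=4;  out {3}∪∅={3}
  n10('bbaca'): parent n9 fail=11; on 'a' 11 → fail=12;  out {2}∪{3}={2,3}

Scan:
pos 0 'c': at 3
pos 1 'a': at 4
pos 2 'b': at 1 ·f
pos 3 'b': at 7
pos 4 'a': at 8  emit P0@[3:4]
pos 5 'b': at 1 ·f
pos 6 'c': at 3 ·f
pos 7 'b': at 1 ·f
pos 8 'b': at 7
pos 9 'a': at 8  emit P0@[8:9]
pos 10 'c': at 9
pos 11 'a': at 10  emit P2@[7:11],P3@[8:11]
pos 12 'c': at 3 ·f
pos 13 'a': at 4
pos 14 'b': at 1 ·f
pos 15 'a': at 2  emit P0@[14:15]
pos 16 'b': at 1 ·f
pos 17 'c': at 3 ·f
pos 18 'b': at 1 ·f
pos 19 'a': at 2  emit P0@[18:19]
pos 20 'c': at 11
pos 21 'a': at 12  emit P3@[18:21]
pos 22 'b': at 1 ·f
pos 23 'b': at 7
pos 24 'b': at 7 ·f
pos 25 'a': at 8  emit P0@[24:25]
pos 26 'c': at 9
pos 27 'a': at 10  emit P2@[23:27],P3@[24:27]
pos 28 'c': at 3 ·f
pos 29 'c': at 3 ·f
pos 30 'a': at 4
pos 31 'a': at 5
pos 32 'a': at 6  emit P1@[29:32]
pos 33 'c': at 3 ·f
pos 34 'b': at 1 ·f
pos 35 'a': at 2  emit P0@[34:35]
pos 36 'c': at 11
pos 37 'a': at 12  emit P3@[34:37]
pos 38 'a': at 5 ·f
pos 39 'a': at 6  emit P1@[36:39]
pos 40 'b': at 1 ·f
pos 41 'b': at 7
pos 42 'a': at 8  emit P0@[41:42]
pos 43 'c': at 9
pos 44 'a': at 10  emit P2@[40:44],P3@[41:44]
pos 45 'b': at 1 ·f
pos 46 'b': at 7
pos 47 'a': at 8  emit P0@[46:47]
pos 48 'c': at 9
pos 49 'a': at 10  emit P2@[45:49],P3@[46:49]
pos 50 'b': at 1 ·f
pos 51 'c': at 3 ·f
pos 52 'a': at 4
pos 53 'a': at 5
pos 54 'a': at 6  emit P1@[51:54]
pos 55 'c': at 3 ·f
pos 56 'a': at 4
pos 57 'c': at 3 ·f

All matches (sorted): [[4,0],[9,0],[11,2],[11,3],[15,0],[19,0],[21,3],[25,0],[27,2],[27,3],[32,1],[35,0],[37,3],[39,1],[42,0],[44,2],[44,3],[47,0],[49,2],[49,3],[54,1]]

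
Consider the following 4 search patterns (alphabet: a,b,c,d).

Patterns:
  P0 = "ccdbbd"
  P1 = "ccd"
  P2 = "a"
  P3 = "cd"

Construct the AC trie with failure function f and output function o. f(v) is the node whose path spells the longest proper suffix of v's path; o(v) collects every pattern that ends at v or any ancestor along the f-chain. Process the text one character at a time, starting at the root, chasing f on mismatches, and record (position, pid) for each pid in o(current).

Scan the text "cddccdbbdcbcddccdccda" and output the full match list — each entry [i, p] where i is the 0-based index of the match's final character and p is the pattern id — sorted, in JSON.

Construct AC machine:
Trie nodes:
  n0 'ε': a→7 c→1
  n1 'c': c→2 d→8
  n2 'cc': d→3
  n3 'ccd': b→4  [P1 ends]
  n4 'ccdb': b→5
  n5 'ccdbb': d→6
  n6 'ccdbbd': ·  [P0 ends]
  n7 'a': ·  [P2 ends]
  n8 'cd': ·  [P3 ends]

Failure links (BFS by depth):
  n1('c'): parent n0 fail=0; on 'c' 0 → fail=0;  out ∅∪∅=∅
  n7('a'): parent n0 fail=0; on 'a' 0 → fail=0;  out {2}∪∅={2}
  n2('cc'): parent n1 fail=0; on 'c' 0 → fail=1;  out ∅∪∅=∅
  n8('cd'): parent n1 fail=0; on 'd' 0 → fail=0;  out {3}∪∅={3}
  n3('ccd'): parent n2 fail=1; on 'd' 1 → fail=8;  out {1}∪{3}={1,3}
  n4('ccdb'): parent n3 fail=8; on 'b' 8→0 → fail=0;  out ∅∪∅=∅
  n5('ccdbb'): parent n4 fail=0; on 'b' 0 → fail=0;  out ∅∪∅=∅
  n6('ccdbbd'): parent n5 fail=0; on 'd' 0 → fail=0;  out {0}∪∅={0}

Run:
[0] read 'c'  n0⇒n1
[1] read 'd'  n1⇒n8  emit P3@[0:1]
[2] read 'd'  n8⇒n0 (via fail)
[3] read 'c'  n0⇒n1
[4] read 'c'  n1⇒n2
[5] read 'd'  n2⇒n3  emit P1@[3:5],P3@[4:5]
[6] read 'b'  n3⇒n4
[7] read 'b'  n4⇒n5
[8] read 'd'  n5⇒n6  emit P0@[3:8]
[9] read 'c'  n6⇒n1 (via fail)
[10] read 'b'  n1⇒n0 (via fail)
[11] read 'c'  n0⇒n1
[12] read 'd'  n1⇒n8  emit P3@[11:12]
[13] read 'd'  n8⇒n0 (via fail)
[14] read 'c'  n0⇒n1
[15] read 'c'  n1⇒n2
[16] read 'd'  n2⇒n3  emit P1@[14:16],P3@[15:16]
[17] read 'c'  n3⇒n1 (via fail)
[18] read 'c'  n1⇒n2
[19] read 'd'  n2⇒n3  emit P1@[17:19],P3@[18:19]
[20] read 'a'  n3⇒n7 (via fail)  emit P2@[20:20]

All matches (sorted): [[1,3],[5,1],[5,3],[8,0],[12,3],[16,1],[16,3],[19,1],[19,3],[20,2]]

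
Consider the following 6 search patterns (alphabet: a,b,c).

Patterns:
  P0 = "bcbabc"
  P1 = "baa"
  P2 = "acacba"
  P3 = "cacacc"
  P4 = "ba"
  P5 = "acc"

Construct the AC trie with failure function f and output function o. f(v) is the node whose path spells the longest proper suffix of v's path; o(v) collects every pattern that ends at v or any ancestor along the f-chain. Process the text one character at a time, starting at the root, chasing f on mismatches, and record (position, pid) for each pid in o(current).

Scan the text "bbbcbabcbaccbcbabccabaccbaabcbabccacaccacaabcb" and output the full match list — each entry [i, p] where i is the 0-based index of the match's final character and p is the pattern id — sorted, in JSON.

Construct AC machine:
Trie nodes:
  0='ε' goto a→9 b→1 c→15
  1='b' goto a→7 c→2
  2='bc' goto b→3
  3='bcb' goto a→4
  4='bcba' goto b→5
  5='bcbab' goto c→6
  6='bcbabc' goto ·  [P0 ends]
  7='ba' goto a→8  [P4 ends]
  8='baa' goto ·  [P1 ends]
  9='a' goto c→10
  10='ac' goto a→11 c→21
  11='aca' goto c→12
  12='acac' goto b→13
  13='acacb' goto a→14
  14='acacba' goto ·  [P2 ends]
  15='c' goto a→16
  16='ca' goto c→17
  17='cac' goto a→18
  18='caca' goto c→19
  19='cacac' goto c→20
  20='cacacc' goto ·  [P3 ends]
  21='acc' goto ·  [P5 ends]

Failure links (BFS by depth):
  n1('b'): parent n0 fail=0; on 'b' 0 → fail=0;  out ∅∪∅=∅
  n9('a'): parent n0 fail=0; on 'a' 0 → fail=0;  out ∅∪∅=∅
  n15('c'): parent n0 fail=0; on 'c' 0 → fail=0;  out ∅∪∅=∅
  n2('bc'): parent n1 fail=0; on 'c' 0 → fail=15;  out ∅∪∅=∅
  n7('ba'): parent n1 fail=0; on 'a' 0 → fail=9;  out {4}∪∅={4}
  n10('ac'): parent n9 fail=0; on 'c' 0 → fail=15;  out ∅∪∅=∅
  n16('ca'): parent n15 fail=0; on 'a' 0 → fail=9;  out ∅∪∅=∅
  n3('bcb'): parent n2 fail=15; on 'b' 15→0 → fail=1;  out ∅∪∅=∅
  n8('baa'): parent n7 fail=9; on 'a' 9→0 → fail=9;  out {1}∪∅={1}
  n11('aca'): parent n10 fail=15; on 'a' 15 → fail=16;  out ∅∪∅=∅
  n17('cac'): parent n16 fail=9; on 'c' 9 → fail=10;  out ∅∪∅=∅
  n21('acc'): parent n10 fail=15; on 'c' 15→0 → fail=15;  out {5}∪∅={5}
  n4('bcba'): parent n3 fail=1; on 'a' 1 → fail=7;  out ∅∪{4}={4}
  n12('acac'): parent n11 fail=16; on 'c' 16 → fail=17;  out ∅∪∅=∅
  n18('caca'): parent n17 fail=10; on 'a' 10 → fail=11;  out ∅∪∅=∅
  n5('bcbab'): parent n4 fail=7; on 'b' 7→9→0 → fail=1;  out ∅∪∅=∅
  n13('acacb'): parent n12 fail=17; on 'b' 17→10→15→0 → fail=1;  out ∅∪∅=∅
  n19('cacac'): parent n18 fail=11; on 'c' 11 → fail=12;  out ∅∪∅=∅
  n6('bcbabc'): parent n5 fail=1; on 'c' 1 → fail=2;  out {0}∪∅={0}
  n14('acacba'): parent n13 fail=1; on 'a' 1 → fail=7;  out {2}∪{4}={2,4}
  n20('cacacc'): parent n19 fail=12; on 'c' 12→17→10 → fail=21;  out {3}∪{5}={3,5}

Run:
i=0 'b': node 0→1
i=1 'b': node 1→1 ·f
i=2 'b': node 1→1 ·f
i=3 'c': node 1→2
i=4 'b': node 2→3
i=5 'a': node 3→4  ** P4@[4:5]
i=6 'b': node 4→5
i=7 'c': node 5→6  ** P0@[2:7]
i=8 'b': node 6→3 ·f
i=9 'a': node 3→4  ** P4@[8:9]
i=10 'c': node 4→10 ·f
i=11 'c': node 10→21  ** P5@[9:11]
i=12 'b': node 21→1 ·f
i=13 'c': node 1→2
i=14 'b': node 2→3
i=15 'a': node 3→4  ** P4@[14:15]
i=16 'b': node 4→5
i=17 'c': node 5→6  ** P0@[12:17]
i=18 'c': node 6→15 ·f
i=19 'a': node 15→16
i=20 'b': node 16→1 ·f
i=21 'a': node 1→7  ** P4@[20:21]
i=22 'c': node 7→10 ·f
i=23 'c': node 10→21  ** P5@[21:23]
i=24 'b': node 21→1 ·f
i=25 'a': node 1→7  ** P4@[24:25]
i=26 'a': node 7→8  ** P1@[24:26]
i=27 'b': node 8→1 ·f
i=28 'c': node 1→2
i=29 'b': node 2→3
i=30 'a': node 3→4  ** P4@[29:30]
i=31 'b': node 4→5
i=32 'c': node 5→6  ** P0@[27:32]
i=33 'c': node 6→15 ·f
i=34 'a': node 15→16
i=35 'c': node 16→17
i=36 'a': node 17→18
i=37 'c': node 18→19
i=38 'c': node 19→20  ** P3@[33:38],P5@[36:38]
i=39 'a': node 20→16 ·f
i=40 'c': node 16→17
i=41 'a': node 17→18
i=42 'a': node 18→9 ·f
i=43 'b': node 9→1 ·f
i=44 'c': node 1→2
i=45 'b': node 2→3

Matches: [[5,4],[7,0],[9,4],[11,5],[15,4],[17,0],[21,4],[23,5],[25,4],[26,1],[30,4],[32,0],[38,3],[38,5]]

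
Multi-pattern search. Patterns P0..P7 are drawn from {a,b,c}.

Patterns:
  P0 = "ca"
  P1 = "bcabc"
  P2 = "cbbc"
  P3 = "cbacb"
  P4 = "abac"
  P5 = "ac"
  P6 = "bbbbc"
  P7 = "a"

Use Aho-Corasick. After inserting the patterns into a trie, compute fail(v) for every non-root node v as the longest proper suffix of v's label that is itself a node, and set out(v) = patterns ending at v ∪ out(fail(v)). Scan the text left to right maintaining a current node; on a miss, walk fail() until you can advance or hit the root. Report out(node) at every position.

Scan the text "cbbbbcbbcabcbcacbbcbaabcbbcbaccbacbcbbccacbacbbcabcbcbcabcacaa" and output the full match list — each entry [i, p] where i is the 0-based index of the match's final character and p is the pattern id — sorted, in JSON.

Construct AC machine:
Trie (insert patterns):
  n0 'ε': a→14 b→3 c→1
  n1 'c': a→2 b→8
  n2 'ca': ·  ←P0
  n3 'b': b→19 c→4
  n4 'bc': a→5
  n5 'bca': b→6
  n6 'bcab': c→7
  n7 'bcabc': ·  ←P1
  n8 'cb': a→11 b→9
  n9 'cbb': c→10
  n10 'cbbc': ·  ←P2
  n11 'cba': c→12
  n12 'cbac': b→13
  n13 'cbacb': ·  ←P3
  n14 'a': b→15 c→18  ←P7
  n15 'ab': a→16
  n16 'aba': c→17
  n17 'abac': ·  ←P4
  n18 'ac': ·  ←P5
  n19 'bb': b→20
  n20 'bbb': b→21
  n21 'bbbb': c→22
  n22 'bbbbc': ·  ←P6

Failure links (BFS by depth):
  n1('c'): parent n0 fail=0; on 'c' 0 → fail=0;  out ∅∪∅=∅
  n3('b'): parent n0 fail=0; on 'b' 0 → fail=0;  out ∅∪∅=∅
  n14('a'): parent n0 fail=0; on 'a' 0 → fail=0;  out {7}∪∅={7}
  n2('ca'): parent n1 fail=0; on 'a' 0 → fail=14;  out {0}∪{7}={0,7}
  n4('bc'): parent n3 fail=0; on 'c' 0 → fail=1;  out ∅∪∅=∅
  n8('cb'): parent n1 fail=0; on 'b' 0 → fail=3;  out ∅∪∅=∅
  n15('ab'): parent n14 fail=0; on 'b' 0 → fail=3;  out ∅∪∅=∅
  n18('ac'): parent n14 fail=0; on 'c' 0 → fail=1;  out {5}∪∅={5}
  n19('bb'): parent n3 fail=0; on 'b' 0 → fail=3;  out ∅∪∅=∅
  n5('bca'): parent n4 fail=1; on 'a' 1 → fail=2;  out ∅∪{0,7}={0,7}
  n9('cbb'): parent n8 fail=3; on 'b' 3 → fail=19;  out ∅∪∅=∅
  n11('cba'): parent n8 fail=3; on 'a' 3→0 → fail=14;  out ∅∪{7}={7}
  n16('aba'): parent n15 fail=3; on 'a' 3→0 → fail=14;  out ∅∪{7}={7}
  n20('bbb'): parent n19 fail=3; on 'b' 3 → fail=19;  out ∅∪∅=∅
  n6('bcab'): parent n5 fail=2; on 'b' 2→14 → fail=15;  out ∅∪∅=∅
  n10('cbbc'): parent n9 fail=19; on 'c' 19→3 → fail=4;  out {2}∪∅={2}
  n12('cbac'): parent n11 fail=14; on 'c' 14 → fail=18;  out ∅∪{5}={5}
  n17('abac'): parent n16 fail=14; on 'c' 14 → fail=18;  out {4}∪{5}={4,5}
  n21('bbbb'): parent n20 fail=19; on 'b' 19 → fail=20;  out ∅∪∅=∅
  n7('bcabc'): parent n6 fail=15; on 'c' 15→3 → fail=4;  out {1}∪∅={1}
  n13('cbacb'): parent n12 fail=18; on 'b' 18→1 → fail=8;  out {3}∪∅={3}
  n22('bbbbc'): parent n21 fail=20; on 'c' 20→19→3 → fail=4;  out {6}∪∅={6}

Text stream:
pos 0 'c': at 1
pos 1 'b': at 8
pos 2 'b': at 9
pos 3 'b': at 20 (via fail)
pos 4 'b': at 21
pos 5 'c': at 22  ** P6@[1:5]
pos 6 'b': at 8 (via fail)
pos 7 'b': at 9
pos 8 'c': at 10  ** P2@[5:8]
pos 9 'a': at 5 (via fail)  ** P0@[8:9],P7@[9:9]
pos 10 'b': at 6
pos 11 'c': at 7  ** P1@[7:11]
pos 12 'b': at 8 (via fail)
pos 13 'c': at 4 (via fail)
pos 14 'a': at 5  ** P0@[13:14],P7@[14:14]
pos 15 'c': at 18 (via fail)  ** P5@[14:15]
pos 16 'b': at 8 (via fail)
pos 17 'b': at 9
pos 18 'c': at 10  ** P2@[15:18]
pos 19 'b': at 8 (via fail)
pos 20 'a': at 11  ** P7@[20:20]
pos 21 'a': at 14 (via fail)  ** P7@[21:21]
pos 22 'b': at 15
pos 23 'c': at 4 (via fail)
pos 24 'b': at 8 (via fail)
pos 25 'b': at 9
pos 26 'c': at 10  ** P2@[23:26]
pos 27 'b': at 8 (via fail)
pos 28 'a': at 11  ** P7@[28:28]
pos 29 'c': at 12  ** P5@[28:29]
pos 30 'c': at 1 (via fail)
pos 31 'b': at 8
pos 32 'a': at 11  ** P7@[32:32]
pos 33 'c': at 12  ** P5@[32:33]
pos 34 'b': at 13  ** P3@[30:34]
pos 35 'c': at 4 (via fail)
pos 36 'b': at 8 (via fail)
pos 37 'b': at 9
pos 38 'c': at 10  ** P2@[35:38]
pos 39 'c': at 1 (via fail)
pos 40 'a': at 2  ** P0@[39:40],P7@[40:40]
pos 41 'c': at 18 (via fail)  ** P5@[40:41]
pos 42 'b': at 8 (via fail)
pos 43 'a': at 11  ** P7@[43:43]
pos 44 'c': at 12  ** P5@[43:44]
pos 45 'b': at 13  ** P3@[41:45]
pos 46 'b': at 9 (via fail)
pos 47 'c': at 10  ** P2@[44:47]
pos 48 'a': at 5 (via fail)  ** P0@[47:48],P7@[48:48]
pos 49 'b': at 6
pos 50 'c': at 7  ** P1@[46:50]
pos 51 'b': at 8 (via fail)
pos 52 'c': at 4 (via fail)
pos 53 'b': at 8 (via fail)
pos 54 'c': at 4 (via fail)
pos 55 'a': at 5  ** P0@[54:55],P7@[55:55]
pos 56 'b': at 6
pos 57 'c': at 7  ** P1@[53:57]
pos 58 'a': at 5 (via fail)  ** P0@[57:58],P7@[58:58]
pos 59 'c': at 18 (via fail)  ** P5@[58:59]
pos 60 'a': at 2 (via fail)  ** P0@[59:60],P7@[60:60]
pos 61 'a': at 14 (via fail)  ** P7@[61:61]

All matches (sorted): [[5,6],[8,2],[9,0],[9,7],[11,1],[14,0],[14,7],[15,5],[18,2],[20,7],[21,7],[26,2],[28,7],[29,5],[32,7],[33,5],[34,3],[38,2],[40,0],[40,7],[41,5],[43,7],[44,5],[45,3],[47,2],[48,0],[48,7],[50,1],[55,0],[55,7],[57,1],[58,0],[58,7],[59,5],[60,0],[60,7],[61,7]]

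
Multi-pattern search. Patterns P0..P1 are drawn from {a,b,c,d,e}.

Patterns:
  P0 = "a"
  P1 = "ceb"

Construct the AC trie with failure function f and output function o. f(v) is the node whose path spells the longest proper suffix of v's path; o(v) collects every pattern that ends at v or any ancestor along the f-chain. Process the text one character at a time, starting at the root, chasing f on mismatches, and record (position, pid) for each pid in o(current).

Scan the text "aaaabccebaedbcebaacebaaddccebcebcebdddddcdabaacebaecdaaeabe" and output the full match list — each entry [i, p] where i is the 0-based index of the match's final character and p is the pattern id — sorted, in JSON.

Build:
Trie (insert patterns):
  n0 'ε': a→1 c→2
  n1 'a': ·  [P0 ends]
  n2 'c': e→3
  n3 'ce': b→4
  n4 'ceb': ·  [P1 ends]

BFS fail/out derivation:
  n1('a'): parent n0 fail=0; on 'a' 0 → fail=0;  out {0}∪∅={0}
  n2('c'): parent n0 fail=0; on 'c' 0 → fail=0;  out ∅∪∅=∅
  n3('ce'): parent n2 fail=0; on 'e' 0 → fail=0;  out ∅∪∅=∅
  n4('ceb'): parent n3 fail=0; on 'b' 0 → fail=0;  out {1}∪∅={1}

Run:
pos 0 'a': at 1  emit P0@[0:0]
pos 1 'a': at 1 ·f  emit P0@[1:1]
pos 2 'a': at 1 ·f  emit P0@[2:2]
pos 3 'a': at 1 ·f  emit P0@[3:3]
pos 4 'b': at 0 ·f
pos 5 'c': at 2
pos 6 'c': at 2 ·f
pos 7 'e': at 3
pos 8 'b': at 4  emit P1@[6:8]
pos 9 'a': at 1 ·f  emit P0@[9:9]
pos 10 'e': at 0 ·f
pos 11 'd': at 0
pos 12 'b': at 0
pos 13 'c': at 2
pos 14 'e': at 3
pos 15 'b': at 4  emit P1@[13:15]
pos 16 'a': at 1 ·f  emit P0@[16:16]
pos 17 'a': at 1 ·f  emit P0@[17:17]
pos 18 'c': at 2 ·f
pos 19 'e': at 3
pos 20 'b': at 4  emit P1@[18:20]
pos 21 'a': at 1 ·f  emit P0@[21:21]
pos 22 'a': at 1 ·f  emit P0@[22:22]
pos 23 'd': at 0 ·f
pos 24 'd': at 0
pos 25 'c': at 2
pos 26 'c': at 2 ·f
pos 27 'e': at 3
pos 28 'b': at 4  emit P1@[26:28]
pos 29 'c': at 2 ·f
pos 30 'e': at 3
pos 31 'b': at 4  emit P1@[29:31]
pos 32 'c': at 2 ·f
pos 33 'e': at 3
pos 34 'b': at 4  emit P1@[32:34]
pos 35 'd': at 0 ·f
pos 36 'd': at 0
pos 37 'd': at 0
pos 38 'd': at 0
pos 39 'd': at 0
pos 40 'c': at 2
pos 41 'd': at 0 ·f
pos 42 'a': at 1  emit P0@[42:42]
pos 43 'b': at 0 ·f
pos 44 'a': at 1  emit P0@[44:44]
pos 45 'a': at 1 ·f  emit P0@[45:45]
pos 46 'c': at 2 ·f
pos 47 'e': at 3
pos 48 'b': at 4  emit P1@[46:48]
pos 49 'a': at 1 ·f  emit P0@[49:49]
pos 50 'e': at 0 ·f
pos 51 'c': at 2
pos 52 'd': at 0 ·f
pos 53 'a': at 1  emit P0@[53:53]
pos 54 'a': at 1 ·f  emit P0@[54:54]
pos 55 'e': at 0 ·f
pos 56 'a': at 1  emit P0@[56:56]
pos 57 'b': at 0 ·f
pos 58 'e': at 0

Matches: [[0,0],[1,0],[2,0],[3,0],[8,1],[9,0],[15,1],[16,0],[17,0],[20,1],[21,0],[22,0],[28,1],[31,1],[34,1],[42,0],[44,0],[45,0],[48,1],[49,0],[53,0],[54,0],[56,0]]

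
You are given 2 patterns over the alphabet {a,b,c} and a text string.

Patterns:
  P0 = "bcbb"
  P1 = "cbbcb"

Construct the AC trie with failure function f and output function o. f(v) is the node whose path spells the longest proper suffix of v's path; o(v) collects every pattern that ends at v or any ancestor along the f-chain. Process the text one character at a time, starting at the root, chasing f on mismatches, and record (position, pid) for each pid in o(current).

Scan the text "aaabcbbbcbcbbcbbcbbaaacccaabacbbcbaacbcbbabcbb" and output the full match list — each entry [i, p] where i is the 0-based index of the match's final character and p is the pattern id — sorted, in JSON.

Construct AC machine:
Trie nodes:
  n0 'ε': b→1 c→5
  n1 'b': c→2
  n2 'bc': b→3
  n3 'bcb': b→4
  n4 'bcbb': ·  [P0 ends]
  n5 'c': b→6
  n6 'cb': b→7
  n7 'cbb': c→8
  n8 'cbbc': b→9
  n9 'cbbcb': ·  [P1 ends]

BFS fail/out derivation:
  n1('b'): parent n0 fail=0; on 'b' 0 → fail=0;  out ∅∪∅=∅
  n5('c'): parent n0 fail=0; on 'c' 0 → fail=0;  out ∅∪∅=∅
  n2('bc'): parent n1 fail=0; on 'c' 0 → fail=5;  out ∅∪∅=∅
  n6('cb'): parent n5 fail=0; on 'b' 0 → fail=1;  out ∅∪∅=∅
  n3('bcb'): parent n2 fail=5; on 'b' 5 → fail=6;  out ∅∪∅=∅
  n7('cbb'): parent n6 fail=1; on 'b' 1→0 → fail=1;  out ∅∪∅=∅
  n4('bcbb'): parent n3 fail=6; on 'b' 6 → fail=7;  out {0}∪∅={0}
  n8('cbbc'): parent n7 fail=1; on 'c' 1 → fail=2;  out ∅∪∅=∅
  n9('cbbcb'): parent n8 fail=2; on 'b' 2 → fail=3;  out {1}∪∅={1}

Text stream:
i=0 'a': node 0→0
i=1 'a': node 0→0
i=2 'a': node 0→0
i=3 'b': node 0→1
i=4 'c': node 1→2
i=5 'b': node 2→3
i=6 'b': node 3→4  emit P0@[3:6]
i=7 'b': node 4→1 (via fail)
i=8 'c': node 1→2
i=9 'b': node 2→3
i=10 'c': node 3→2 (via fail)
i=11 'b': node 2→3
i=12 'b': node 3→4  emit P0@[9:12]
i=13 'c': node 4→8 (via fail)
i=14 'b': node 8→9  emit P1@[10:14]
i=15 'b': node 9→4 (via fail)  emit P0@[12:15]
i=16 'c': node 4→8 (via fail)
i=17 'b': node 8→9  emit P1@[13:17]
i=18 'b': node 9→4 (via fail)  emit P0@[15:18]
i=19 'a': node 4→0 (via fail)
i=20 'a': node 0→0
i=21 'a': node 0→0
i=22 'c': node 0→5
i=23 'c': node 5→5 (via fail)
i=24 'c': node 5→5 (via fail)
i=25 'a': node 5→0 (via fail)
i=26 'a': node 0→0
i=27 'b': node 0→1
i=28 'a': node 1→0 (via fail)
i=29 'c': node 0→5
i=30 'b': node 5→6
i=31 'b': node 6→7
i=32 'c': node 7→8
i=33 'b': node 8→9  emit P1@[29:33]
i=34 'a': node 9→0 (via fail)
i=35 'a': node 0→0
i=36 'c': node 0→5
i=37 'b': node 5→6
i=38 'c': node 6→2 (via fail)
i=39 'b': node 2→3
i=40 'b': node 3→4  emit P0@[37:40]
i=41 'a': node 4→0 (via fail)
i=42 'b': node 0→1
i=43 'c': node 1→2
i=44 'b': node 2→3
i=45 'b': node 3→4  emit P0@[42:45]

Matches: [[6,0],[12,0],[14,1],[15,0],[17,1],[18,0],[33,1],[40,0],[45,0]]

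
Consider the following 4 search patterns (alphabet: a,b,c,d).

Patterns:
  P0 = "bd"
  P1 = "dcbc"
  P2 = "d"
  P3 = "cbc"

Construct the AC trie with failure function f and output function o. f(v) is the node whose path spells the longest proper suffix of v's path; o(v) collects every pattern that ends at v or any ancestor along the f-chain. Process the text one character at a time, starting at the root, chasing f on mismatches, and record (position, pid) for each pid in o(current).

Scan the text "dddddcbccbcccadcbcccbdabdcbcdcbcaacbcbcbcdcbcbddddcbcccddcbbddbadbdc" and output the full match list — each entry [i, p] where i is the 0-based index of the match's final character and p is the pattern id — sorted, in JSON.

Construct AC machine:
Trie nodes:
  n0 'ε': b→1 c→7 d→3
  n1 'b': d→2
  n2 'bd': ·  ←P0
  n3 'd': c→4  ←P2
  n4 'dc': b→5
  n5 'dcb': c→6
  n6 'dcbc': ·  ←P1
  n7 'c': b→8
  n8 'cb': c→9
  n9 'cbc': ·  ←P3

Failure links (BFS by depth):
  n1('b'): parent n0 fail=0; on 'b' 0 → fail=0;  out ∅∪∅=∅
  n3('d'): parent n0 fail=0; on 'd' 0 → fail=0;  out {2}∪∅={2}
  n7('c'): parent n0 fail=0; on 'c' 0 → fail=0;  out ∅∪∅=∅
  n2('bd'): parent n1 fail=0; on 'd' 0 → fail=3;  out {0}∪{2}={0,2}
  n4('dc'): parent n3 fail=0; on 'c' 0 → fail=7;  out ∅∪∅=∅
  n8('cb'): parent n7 fail=0; on 'b' 0 → fail=1;  out ∅∪∅=∅
  n5('dcb'): parent n4 fail=7; on 'b' 7 → fail=8;  out ∅∪∅=∅
  n9('cbc'): parent n8 fail=1; on 'c' 1→0 → fail=7;  out {3}∪∅={3}
  n6('dcbc'): parent n5 fail=8; on 'c' 8 → fail=9;  out {1}∪{3}={1,3}

Scan:
pos 0 'd': at 3  → match P2@[0:0]
pos 1 'd': at 3 (fail-walked)  → match P2@[1:1]
pos 2 'd': at 3 (fail-walked)  → match P2@[2:2]
pos 3 'd': at 3 (fail-walked)  → match P2@[3:3]
pos 4 'd': at 3 (fail-walked)  → match P2@[4:4]
pos 5 'c': at 4
pos 6 'b': at 5
pos 7 'c': at 6  → match P1@[4:7],P3@[5:7]
pos 8 'c': at 7 (fail-walked)
pos 9 'b': at 8
pos 10 'c': at 9  → match P3@[8:10]
pos 11 'c': at 7 (fail-walked)
pos 12 'c': at 7 (fail-walked)
pos 13 'a': at 0 (fail-walked)
pos 14 'd': at 3  → match P2@[14:14]
pos 15 'c': at 4
pos 16 'b': at 5
pos 17 'c': at 6  → match P1@[14:17],P3@[15:17]
pos 18 'c': at 7 (fail-walked)
pos 19 'c': at 7 (fail-walked)
pos 20 'b': at 8
pos 21 'd': at 2 (fail-walked)  → match P0@[20:21],P2@[21:21]
pos 22 'a': at 0 (fail-walked)
pos 23 'b': at 1
pos 24 'd': at 2  → match P0@[23:24],P2@[24:24]
pos 25 'c': at 4 (fail-walked)
pos 26 'b': at 5
pos 27 'c': at 6  → match P1@[24:27],P3@[25:27]
pos 28 'd': at 3 (fail-walked)  → match P2@[28:28]
pos 29 'c': at 4
pos 30 'b': at 5
pos 31 'c': at 6  → match P1@[28:31],P3@[29:31]
pos 32 'a': at 0 (fail-walked)
pos 33 'a': at 0
pos 34 'c': at 7
pos 35 'b': at 8
pos 36 'c': at 9  → match P3@[34:36]
pos 37 'b': at 8 (fail-walked)
pos 38 'c': at 9  → match P3@[36:38]
pos 39 'b': at 8 (fail-walked)
pos 40 'c': at 9  → match P3@[38:40]
pos 41 'd': at 3 (fail-walked)  → match P2@[41:41]
pos 42 'c': at 4
pos 43 'b': at 5
pos 44 'c': at 6  → match P1@[41:44],P3@[42:44]
pos 45 'b': at 8 (fail-walked)
pos 46 'd': at 2 (fail-walked)  → match P0@[45:46],P2@[46:46]
pos 47 'd': at 3 (fail-walked)  → match P2@[47:47]
pos 48 'd': at 3 (fail-walked)  → match P2@[48:48]
pos 49 'd': at 3 (fail-walked)  → match P2@[49:49]
pos 50 'c': at 4
pos 51 'b': at 5
pos 52 'c': at 6  → match P1@[49:52],P3@[50:52]
pos 53 'c': at 7 (fail-walked)
pos 54 'c': at 7 (fail-walked)
pos 55 'd': at 3 (fail-walked)  → match P2@[55:55]
pos 56 'd': at 3 (fail-walked)  → match P2@[56:56]
pos 57 'c': at 4
pos 58 'b': at 5
pos 59 'b': at 1 (fail-walked)
pos 60 'd': at 2  → match P0@[59:60],P2@[60:60]
pos 61 'd': at 3 (fail-walked)  → match P2@[61:61]
pos 62 'b': at 1 (fail-walked)
pos 63 'a': at 0 (fail-walked)
pos 64 'd': at 3  → match P2@[64:64]
pos 65 'b': at 1 (fail-walked)
pos 66 'd': at 2  → match P0@[65:66],P2@[66:66]
pos 67 'c': at 4 (fail-walked)

All matches (sorted): [[0,2],[1,2],[2,2],[3,2],[4,2],[7,1],[7,3],[10,3],[14,2],[17,1],[17,3],[21,0],[21,2],[24,0],[24,2],[27,1],[27,3],[28,2],[31,1],[31,3],[36,3],[38,3],[40,3],[41,2],[44,1],[44,3],[46,0],[46,2],[47,2],[48,2],[49,2],[52,1],[52,3],[55,2],[56,2],[60,0],[60,2],[61,2],[64,2],[66,0],[66,2]]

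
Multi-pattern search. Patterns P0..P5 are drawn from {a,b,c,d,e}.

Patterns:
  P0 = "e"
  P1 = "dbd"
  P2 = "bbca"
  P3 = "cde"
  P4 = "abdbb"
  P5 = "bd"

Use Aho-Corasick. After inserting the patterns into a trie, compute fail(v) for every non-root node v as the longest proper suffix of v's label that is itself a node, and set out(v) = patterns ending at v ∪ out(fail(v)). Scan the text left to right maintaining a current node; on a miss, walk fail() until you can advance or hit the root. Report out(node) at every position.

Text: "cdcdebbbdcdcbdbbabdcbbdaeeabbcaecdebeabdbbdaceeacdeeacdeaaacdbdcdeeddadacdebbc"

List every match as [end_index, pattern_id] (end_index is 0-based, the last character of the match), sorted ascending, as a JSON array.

Build:
Trie (insert patterns):
  0='ε' goto a→12 b→5 c→9 d→2 e→1
  1='e' goto ·  ←P0
  2='d' goto b→3
  3='db' goto d→4
  4='dbd' goto ·  ←P1
  5='b' goto b→6 d→17
  6='bb' goto c→7
  7='bbc' goto a→8
  8='bbca' goto ·  ←P2
  9='c' goto d→10
  10='cd' goto e→11
  11='cde' goto ·  ←P3
  12='a' goto b→13
  13='ab' goto d→14
  14='abd' goto b→15
  15='abdb' goto b→16
  16='abdbb' goto ·  ←P4
  17='bd' goto ·  ←P5

Failure links (BFS by depth):
  fail(1) 'e': from fail(0)=0 chase 'e': 0 ⇒ 0;  out={0}∪out(0)={0}
  fail(2) 'd': from fail(0)=0 chase 'd': 0 ⇒ 0;  out=∅∪out(0)=∅
  fail(5) 'b': from fail(0)=0 chase 'b': 0 ⇒ 0;  out=∅∪out(0)=∅
  fail(9) 'c': from fail(0)=0 chase 'c': 0 ⇒ 0;  out=∅∪out(0)=∅
  fail(12) 'a': from fail(0)=0 chase 'a': 0 ⇒ 0;  out=∅∪out(0)=∅
  fail(3) 'db': from fail(2)=0 chase 'b': 0 ⇒ 5;  out=∅∪out(5)=∅
  fail(6) 'bb': from fail(5)=0 chase 'b': 0 ⇒ 5;  out=∅∪out(5)=∅
  fail(10) 'cd': from fail(9)=0 chase 'd': 0 ⇒ 2;  out=∅∪out(2)=∅
  fail(13) 'ab': from fail(12)=0 chase 'b': 0 ⇒ 5;  out=∅∪out(5)=∅
  fail(17) 'bd': from fail(5)=0 chase 'd': 0 ⇒ 2;  out={5}∪out(2)={5}
  fail(4) 'dbd': from fail(3)=5 chase 'd': 5 ⇒ 17;  out={1}∪out(17)={1,5}
  fail(7) 'bbc': from fail(6)=5 chase 'c': 5→0 ⇒ 9;  out=∅∪out(9)=∅
  fail(11) 'cde': from fail(10)=2 chase 'e': 2→0 ⇒ 1;  out={3}∪out(1)={0,3}
  fail(14) 'abd': from fail(13)=5 chase 'd': 5 ⇒ 17;  out=∅∪out(17)={5}
  fail(8) 'bbca': from fail(7)=9 chase 'a': 9→0 ⇒ 12;  out={2}∪out(12)={2}
  fail(15) 'abdb': from fail(14)=17 chase 'b': 17→2 ⇒ 3;  out=∅∪out(3)=∅
  fail(16) 'abdbb': from fail(15)=3 chase 'b': 3→5 ⇒ 6;  out={4}∪out(6)={4}

Scan:
i=0 'c': node 0→9
i=1 'd': node 9→10
i=2 'c': node 10→9 (via fail)
i=3 'd': node 9→10
i=4 'e': node 10→11  → match P0@[4:4],P3@[2:4]
i=5 'b': node 11→5 (via fail)
i=6 'b': node 5→6
i=7 'b': node 6→6 (via fail)
i=8 'd': node 6→17 (via fail)  → match P5@[7:8]
i=9 'c': node 17→9 (via fail)
i=10 'd': node 9→10
i=11 'c': node 10→9 (via fail)
i=12 'b': node 9→5 (via fail)
i=13 'd': node 5→17  → match P5@[12:13]
i=14 'b': node 17→3 (via fail)
i=15 'b': node 3→6 (via fail)
i=16 'a': node 6→12 (via fail)
i=17 'b': node 12→13
i=18 'd': node 13→14  → match P5@[17:18]
i=19 'c': node 14→9 (via fail)
i=20 'b': node 9→5 (via fail)
i=21 'b': node 5→6
i=22 'd': node 6→17 (via fail)  → match P5@[21:22]
i=23 'a': node 17→12 (via fail)
i=24 'e': node 12→1 (via fail)  → match P0@[24:24]
i=25 'e': node 1→1 (via fail)  → match P0@[25:25]
i=26 'a': node 1→12 (via fail)
i=27 'b': node 12→13
i=28 'b': node 13→6 (via fail)
i=29 'c': node 6→7
i=30 'a': node 7→8  → match P2@[27:30]
i=31 'e': node 8→1 (via fail)  → match P0@[31:31]
i=32 'c': node 1→9 (via fail)
i=33 'd': node 9→10
i=34 'e': node 10→11  → match P0@[34:34],P3@[32:34]
i=35 'b': node 11→5 (via fail)
i=36 'e': node 5→1 (via fail)  → match P0@[36:36]
i=37 'a': node 1→12 (via fail)
i=38 'b': node 12→13
i=39 'd': node 13→14  → match P5@[38:39]
i=40 'b': node 14→15
i=41 'b': node 15→16  → match P4@[37:41]
i=42 'd': node 16→17 (via fail)  → match P5@[41:42]
i=43 'a': node 17→12 (via fail)
i=44 'c': node 12→9 (via fail)
i=45 'e': node 9→1 (via fail)  → match P0@[45:45]
i=46 'e': node 1→1 (via fail)  → match P0@[46:46]
i=47 'a': node 1→12 (via fail)
i=48 'c': node 12→9 (via fail)
i=49 'd': node 9→10
i=50 'e': node 10→11  → match P0@[50:50],P3@[48:50]
i=51 'e': node 11→1 (via fail)  → match P0@[51:51]
i=52 'a': node 1→12 (via fail)
i=53 'c': node 12→9 (via fail)
i=54 'd': node 9→10
i=55 'e': node 10→11  → match P0@[55:55],P3@[53:55]
i=56 'a': node 11→12 (via fail)
i=57 'a': node 12→12 (via fail)
i=58 'a': node 12→12 (via fail)
i=59 'c': node 12→9 (via fail)
i=60 'd': node 9→10
i=61 'b': node 10→3 (via fail)
i=62 'd': node 3→4  → match P1@[60:62],P5@[61:62]
i=63 'c': node 4→9 (via fail)
i=64 'd': node 9→10
i=65 'e': node 10→11  → match P0@[65:65],P3@[63:65]
i=66 'e': node 11→1 (via fail)  → match P0@[66:66]
i=67 'd': node 1→2 (via fail)
i=68 'd': node 2→2 (via fail)
i=69 'a': node 2→12 (via fail)
i=70 'd': node 12→2 (via fail)
i=71 'a': node 2→12 (via fail)
i=72 'c': node 12→9 (via fail)
i=73 'd': node 9→10
i=74 'e': node 10→11  → match P0@[74:74],P3@[72:74]
i=75 'b': node 11→5 (via fail)
i=76 'b': node 5→6
i=77 'c': node 6→7

Result: [[4,0],[4,3],[8,5],[13,5],[18,5],[22,5],[24,0],[25,0],[30,2],[31,0],[34,0],[34,3],[36,0],[39,5],[41,4],[42,5],[45,0],[46,0],[50,0],[50,3],[51,0],[55,0],[55,3],[62,1],[62,5],[65,0],[65,3],[66,0],[74,0],[74,3]]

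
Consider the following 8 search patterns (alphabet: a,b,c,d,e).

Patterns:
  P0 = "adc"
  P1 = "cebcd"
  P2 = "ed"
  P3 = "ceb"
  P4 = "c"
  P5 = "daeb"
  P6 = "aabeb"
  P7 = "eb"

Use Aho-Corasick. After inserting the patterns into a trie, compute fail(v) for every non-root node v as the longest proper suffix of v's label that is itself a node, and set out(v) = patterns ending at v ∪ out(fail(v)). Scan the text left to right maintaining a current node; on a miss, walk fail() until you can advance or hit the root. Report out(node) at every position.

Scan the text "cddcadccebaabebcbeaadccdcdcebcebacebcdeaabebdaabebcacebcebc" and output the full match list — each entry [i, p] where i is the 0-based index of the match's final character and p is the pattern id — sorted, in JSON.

Build:
Trie (insert patterns):
  0='ε' goto a→1 c→4 d→11 e→9
  1='a' goto a→15 d→2
  2='ad' goto c→3
  3='adc' goto ·  [P0 ends]
  4='c' goto e→5  [P4 ends]
  5='ce' goto b→6
  6='ceb' goto c→7  [P3 ends]
  7='cebc' goto d→8
  8='cebcd' goto ·  [P1 ends]
  9='e' goto b→19 d→10
  10='ed' goto ·  [P2 ends]
  11='d' goto a→12
  12='da' goto e→13
  13='dae' goto b→14
  14='daeb' goto ·  [P5 ends]
  15='aa' goto b→16
  16='aab' goto e→17
  17='aabe' goto b→18
  18='aabeb' goto ·  [P6 ends]
  19='eb' goto ·  [P7 ends]

BFS fail/out derivation:
  fail(1) 'a': from fail(0)=0 chase 'a': 0 ⇒ 0;  out=∅∪out(0)=∅
  fail(4) 'c': from fail(0)=0 chase 'c': 0 ⇒ 0;  out={4}∪out(0)={4}
  fail(9) 'e': from fail(0)=0 chase 'e': 0 ⇒ 0;  out=∅∪out(0)=∅
  fail(11) 'd': from fail(0)=0 chase 'd': 0 ⇒ 0;  out=∅∪out(0)=∅
  fail(2) 'ad': from fail(1)=0 chase 'd': 0 ⇒ 11;  out=∅∪out(11)=∅
  fail(5) 'ce': from fail(4)=0 chase 'e': 0 ⇒ 9;  out=∅∪out(9)=∅
  fail(10) 'ed': from fail(9)=0 chase 'd': 0 ⇒ 11;  out={2}∪out(11)={2}
  fail(12) 'da': from fail(11)=0 chase 'a': 0 ⇒ 1;  out=∅∪out(1)=∅
  fail(15) 'aa': from fail(1)=0 chase 'a': 0 ⇒ 1;  out=∅∪out(1)=∅
  fail(19) 'eb': from fail(9)=0 chase 'b': 0 ⇒ 0;  out={7}∪out(0)={7}
  fail(3) 'adc': from fail(2)=11 chase 'c': 11→0 ⇒ 4;  out={0}∪out(4)={0,4}
  fail(6) 'ceb': from fail(5)=9 chase 'b': 9 ⇒ 19;  out={3}∪out(19)={3,7}
  fail(13) 'dae': from fail(12)=1 chase 'e': 1→0 ⇒ 9;  out=∅∪out(9)=∅
  fail(16) 'aab': from fail(15)=1 chase 'b': 1→0 ⇒ 0;  out=∅∪out(0)=∅
  fail(7) 'cebc': from fail(6)=19 chase 'c': 19→0 ⇒ 4;  out=∅∪out(4)={4}
  fail(14) 'daeb': from fail(13)=9 chase 'b': 9 ⇒ 19;  out={5}∪out(19)={5,7}
  fail(17) 'aabe': from fail(16)=0 chase 'e': 0 ⇒ 9;  out=∅∪out(9)=∅
  fail(8) 'cebcd': from fail(7)=4 chase 'd': 4→0 ⇒ 11;  out={1}∪out(11)={1}
  fail(18) 'aabeb': from fail(17)=9 chase 'b': 9 ⇒ 19;  out={6}∪out(19)={6,7}

Scan:
pos 0 'c': at 4  emit P4@[0:0]
pos 1 'd': at 11 ·f
pos 2 'd': at 11 ·f
pos 3 'c': at 4 ·f  emit P4@[3:3]
pos 4 'a': at 1 ·f
pos 5 'd': at 2
pos 6 'c': at 3  emit P0@[4:6],P4@[6:6]
pos 7 'c': at 4 ·f  emit P4@[7:7]
pos 8 'e': at 5
pos 9 'b': at 6  emit P3@[7:9],P7@[8:9]
pos 10 'a': at 1 ·f
pos 11 'a': at 15
pos 12 'b': at 16
pos 13 'e': at 17
pos 14 'b': at 18  emit P6@[10:14],P7@[13:14]
pos 15 'c': at 4 ·f  emit P4@[15:15]
pos 16 'b': at 0 ·f
pos 17 'e': at 9
pos 18 'a': at 1 ·f
pos 19 'a': at 15
pos 20 'd': at 2 ·f
pos 21 'c': at 3  emit P0@[19:21],P4@[21:21]
pos 22 'c': at 4 ·f  emit P4@[22:22]
pos 23 'd': at 11 ·f
pos 24 'c': at 4 ·f  emit P4@[24:24]
pos 25 'd': at 11 ·f
pos 26 'c': at 4 ·f  emit P4@[26:26]
pos 27 'e': at 5
pos 28 'b': at 6  emit P3@[26:28],P7@[27:28]
pos 29 'c': at 7  emit P4@[29:29]
pos 30 'e': at 5 ·f
pos 31 'b': at 6  emit P3@[29:31],P7@[30:31]
pos 32 'a': at 1 ·f
pos 33 'c': at 4 ·f  emit P4@[33:33]
pos 34 'e': at 5
pos 35 'b': at 6  emit P3@[33:35],P7@[34:35]
pos 36 'c': at 7  emit P4@[36:36]
pos 37 'd': at 8  emit P1@[33:37]
pos 38 'e': at 9 ·f
pos 39 'a': at 1 ·f
pos 40 'a': at 15
pos 41 'b': at 16
pos 42 'e': at 17
pos 43 'b': at 18  emit P6@[39:43],P7@[42:43]
pos 44 'd': at 11 ·f
pos 45 'a': at 12
pos 46 'a': at 15 ·f
pos 47 'b': at 16
pos 48 'e': at 17
pos 49 'b': at 18  emit P6@[45:49],P7@[48:49]
pos 50 'c': at 4 ·f  emit P4@[50:50]
pos 51 'a': at 1 ·f
pos 52 'c': at 4 ·f  emit P4@[52:52]
pos 53 'e': at 5
pos 54 'b': at 6  emit P3@[52:54],P7@[53:54]
pos 55 'c': at 7  emit P4@[55:55]
pos 56 'e': at 5 ·f
pos 57 'b': at 6  emit P3@[55:57],P7@[56:57]
pos 58 'c': at 7  emit P4@[58:58]

All matches (sorted): [[0,4],[3,4],[6,0],[6,4],[7,4],[9,3],[9,7],[14,6],[14,7],[15,4],[21,0],[21,4],[22,4],[24,4],[26,4],[28,3],[28,7],[29,4],[31,3],[31,7],[33,4],[35,3],[35,7],[36,4],[37,1],[43,6],[43,7],[49,6],[49,7],[50,4],[52,4],[54,3],[54,7],[55,4],[57,3],[57,7],[58,4]]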